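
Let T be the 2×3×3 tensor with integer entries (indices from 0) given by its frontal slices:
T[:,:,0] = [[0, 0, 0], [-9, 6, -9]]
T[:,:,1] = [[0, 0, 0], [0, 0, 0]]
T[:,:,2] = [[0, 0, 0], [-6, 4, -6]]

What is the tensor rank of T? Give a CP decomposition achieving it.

rank(T) = 1

Lower bound: T ≠ 0 (e.g. T[1,0,0] = -9), so rank(T) ≥ 1.
Upper bound: if T = a (x) b (x) c then every fibre of T is a multiple of the corresponding factor, so read the factors off the fibres through the nonzero entry T[1,0,0] = -9.
The mode-1 fibre T[:,0,0] = [0, -9] gives a = [0, 1] (primitive direction); the mode-2 fibre T[1,:,0] = [-9, 6, -9] gives b = [3, -2, 3]; then c[k] = T[1,0,k] / (a[1]·b[0]) = [-9, 0, -6] / 3 = [-3, 0, -2].
Expanding [0, 1] (x) [3, -2, 3] (x) [-3, 0, -2] reproduces all 18 entries of T, so T = [0, 1] (x) [3, -2, 3] (x) [-3, 0, -2] and rank(T) ≤ 1.
These bounds meet, so rank(T) = 1.
Check entry T[0,1,1] = 0: (0)·(-2)·(0) = 0.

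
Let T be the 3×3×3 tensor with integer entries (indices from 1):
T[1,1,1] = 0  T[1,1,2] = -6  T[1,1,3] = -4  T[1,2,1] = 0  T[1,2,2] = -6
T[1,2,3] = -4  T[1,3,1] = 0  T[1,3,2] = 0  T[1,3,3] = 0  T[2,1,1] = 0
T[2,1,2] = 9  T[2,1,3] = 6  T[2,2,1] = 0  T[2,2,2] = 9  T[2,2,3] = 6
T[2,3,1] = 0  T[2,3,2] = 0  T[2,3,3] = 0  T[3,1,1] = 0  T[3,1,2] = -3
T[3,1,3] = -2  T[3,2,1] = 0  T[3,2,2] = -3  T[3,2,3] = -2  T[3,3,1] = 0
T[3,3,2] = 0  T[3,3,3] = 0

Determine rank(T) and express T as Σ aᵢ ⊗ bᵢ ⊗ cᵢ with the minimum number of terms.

rank(T) = 1

Lower bound: T ≠ 0 (e.g. T[1,1,2] = -6), so rank(T) ≥ 1.
Upper bound: the mode-1 fibre T[:,1,2] = [-6, 9, -3] gives a = [2, -3, 1] (primitive direction); the mode-2 fibre T[1,:,2] = [-6, -6, 0] gives b = [1, 1, 0]; then c[k] = T[1,1,k] / (a[1]·b[1]) = [0, -6, -4] / 2 = [0, -3, -2].
Expanding [2, -3, 1] ⊗ [1, 1, 0] ⊗ [0, -3, -2] reproduces all 27 entries of T, so T = [2, -3, 1] ⊗ [1, 1, 0] ⊗ [0, -3, -2] and rank(T) ≤ 1.
These bounds meet, so rank(T) = 1.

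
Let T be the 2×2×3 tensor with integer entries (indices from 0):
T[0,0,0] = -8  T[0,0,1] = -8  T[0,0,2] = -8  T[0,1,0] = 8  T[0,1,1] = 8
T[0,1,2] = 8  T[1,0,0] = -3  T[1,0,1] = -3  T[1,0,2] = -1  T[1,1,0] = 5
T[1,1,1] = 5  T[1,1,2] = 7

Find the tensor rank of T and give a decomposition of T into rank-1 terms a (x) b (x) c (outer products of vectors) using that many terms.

rank(T) = 2

Lower bound: the mode-3 unfolding of T (rows indexed by k, columns by (i,j) = (0,0), (0,1), (1,0), (1,1)) is [[-8, 8, -3, 5], [-8, 8, -3, 5], [-8, 8, -1, 7]].
There the 2×2 minor on rows k ∈ {0, 2}, columns (i,j) ∈ {(0,0), (1,0)} is det [[-8, -3], [-8, -1]] = -16 ≠ 0, so this unfolding has rank ≥ 2; CP rank is at least every unfolding rank, so rank(T) ≥ 2. (This is only a lower bound: in general the CP rank may exceed every unfolding rank, so we still need to exhibit 2 rank-1 terms summing to T.)
Upper bound — finding two terms. Write S_k = T[:,:,k] for the frontal slices: S₀ = [[-8, 8], [-3, 5]], S₁ = [[-8, 8], [-3, 5]], S₂ = [[-8, 8], [-1, 7]].
If T = a₁ (x) b₁ (x) c₁ + a₂ (x) b₂ (x) c₂ then each S_k = c₁[k]·a₁b₁ᵀ + c₂[k]·a₂b₂ᵀ. S₀ and S₂ are linearly independent, so a₁b₁ᵀ and a₂b₂ᵀ must span the same plane of matrices: they are the rank-1 matrices of the form x·S₀ + y·S₂.
det(x·S₀ + y·S₂) is −16·x² − 64·xy − 48·y² = (-16)·(x + 3·y)(x + y), vanishing at (x:y) = (3:-1) and (1:-1).
M₁ = 3·S₀ − S₂ = [[-16, 16], [-8, 8]] = (-8)·[2, 1][1, -1]ᵀ and M₂ = S₀ − S₂ = [[0, 0], [-2, -2]] = (-2)·[0, 1][1, 1]ᵀ, so take a₁ = [2, 1], b₁ = [1, -1], a₂ = [0, 1], b₂ = [1, 1].
Each slice is an integer combination of E₁ = a₁b₁ᵀ and E₂ = a₂b₂ᵀ: S₀ = −4·E₁ + E₂, S₁ = −4·E₁ + E₂, S₂ = −4·E₁ + 3·E₂; reading off coefficients, c₁ = [-4, -4, -4] and c₂ = [1, 1, 3].
Hence T = [2, 1] (x) [1, -1] (x) [-4, -4, -4] + [0, 1] (x) [1, 1] (x) [1, 1, 3], so rank(T) ≤ 2.
These bounds meet, so rank(T) = 2.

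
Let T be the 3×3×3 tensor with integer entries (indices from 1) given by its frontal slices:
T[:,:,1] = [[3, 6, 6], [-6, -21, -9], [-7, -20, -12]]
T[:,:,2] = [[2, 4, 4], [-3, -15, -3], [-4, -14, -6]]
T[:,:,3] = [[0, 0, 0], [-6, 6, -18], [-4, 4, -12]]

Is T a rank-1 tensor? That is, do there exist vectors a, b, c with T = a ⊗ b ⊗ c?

The mode-2 unfolding of T (rows indexed by j, columns by (i,k) = (1,1), (1,2), (1,3), (2,1), (2,2), (2,3), (3,1), (3,2), (3,3)) is [[3, 2, 0, -6, -3, -6, -7, -4, -4], [6, 4, 0, -21, -15, 6, -20, -14, 4], [6, 4, 0, -9, -3, -18, -12, -6, -12]].
There the 2×2 minor on rows j ∈ {1, 2}, columns (i,k) ∈ {(1,1), (2,1)} is det [[3, -6], [6, -21]] = -27 ≠ 0, so this unfolding has rank ≥ 2; CP rank is at least every unfolding rank, so rank(T) ≥ 2.
In particular rank(T) ≥ 2 > 1, so T is not rank-1.

No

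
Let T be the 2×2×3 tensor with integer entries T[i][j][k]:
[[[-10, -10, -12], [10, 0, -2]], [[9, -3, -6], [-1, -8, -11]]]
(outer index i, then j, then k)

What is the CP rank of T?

2

Lower bound: the mode-1 unfolding of T (rows indexed by i, columns by (j,k) = (0,0), (0,1), (0,2), (1,0), (1,1), (1,2)) is [[-10, -10, -12, 10, 0, -2], [9, -3, -6, -1, -8, -11]].
There the 2×2 minor on rows i ∈ {0, 1}, columns (j,k) ∈ {(0,0), (0,1)} is det [[-10, -10], [9, -3]] = 120 ≠ 0, so this unfolding has rank ≥ 2; CP rank is at least every unfolding rank, so rank(T) ≥ 2. (Flattening ranks never certify an upper bound on CP rank; for that we must actually write T with 2 rank-1 terms.)
Upper bound — finding two terms. Write S_k = T[:,:,k] for the frontal slices: S₀ = [[-10, 10], [9, -1]], S₁ = [[-10, 0], [-3, -8]], S₂ = [[-12, -2], [-6, -11]].
If T = a₁ ⊗ b₁ ⊗ c₁ + a₂ ⊗ b₂ ⊗ c₂ then each S_k = c₁[k]·a₁b₁ᵀ + c₂[k]·a₂b₂ᵀ. S₀ and S₁ are linearly independent, so a₁b₁ᵀ and a₂b₂ᵀ must span the same plane of matrices: they are the rank-1 matrices of the form x·S₀ + y·S₁.
det(x·S₀ + y·S₁) is −80·x² + 120·xy + 80·y² = (-40)·(x − 2·y)(2·x + y), vanishing at (x:y) = (2:1) and (1:-2).
M₁ = 2·S₀ + S₁ = [[-30, 20], [15, -10]] = (-5)·[2, -1][3, -2]ᵀ and M₂ = S₀ − 2·S₁ = [[10, 10], [15, 15]] = 5·[2, 3][1, 1]ᵀ, so take a₁ = [2, -1], b₁ = [3, -2], a₂ = [2, 3], b₂ = [1, 1].
Each slice is an integer combination of E₁ = a₁b₁ᵀ and E₂ = a₂b₂ᵀ: S₀ = −2·E₁ + E₂, S₁ = −E₁ − 2·E₂, S₂ = −E₁ − 3·E₂; reading off coefficients, c₁ = [-2, -1, -1] and c₂ = [1, -2, -3].
Hence T = [2, -1] ⊗ [3, -2] ⊗ [-2, -1, -1] + [2, 3] ⊗ [1, 1] ⊗ [1, -2, -3], so rank(T) ≤ 2.
These bounds meet, so rank(T) = 2.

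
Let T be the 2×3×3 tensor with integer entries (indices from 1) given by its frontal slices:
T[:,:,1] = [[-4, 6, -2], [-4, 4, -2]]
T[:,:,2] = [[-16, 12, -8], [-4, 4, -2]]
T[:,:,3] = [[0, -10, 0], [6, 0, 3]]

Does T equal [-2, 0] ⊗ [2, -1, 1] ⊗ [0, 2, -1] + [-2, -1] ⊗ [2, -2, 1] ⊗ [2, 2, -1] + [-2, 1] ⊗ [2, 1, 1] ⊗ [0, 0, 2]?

No

Reconstruct entry (1,1,1) from the claimed factors: Σₗ aₗ[1]bₗ[1]cₗ[1] = (-2)·(2)·(0) + (-2)·(2)·(2) + (-2)·(2)·(0) = -8, but T[1,1,1] = -4. The claim is false.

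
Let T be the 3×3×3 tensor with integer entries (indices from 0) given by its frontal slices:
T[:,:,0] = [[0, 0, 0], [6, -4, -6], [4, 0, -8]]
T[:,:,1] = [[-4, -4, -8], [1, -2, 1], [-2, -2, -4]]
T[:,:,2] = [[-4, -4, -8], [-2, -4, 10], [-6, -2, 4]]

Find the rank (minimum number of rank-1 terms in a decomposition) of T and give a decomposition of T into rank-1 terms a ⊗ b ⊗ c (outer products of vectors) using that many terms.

rank(T) = 3

Lower bound: in the mode-3 unfolding of T (rows indexed by k, columns by (i,j)) the 3×3 minor on rows k ∈ {0, 1, 2}, columns (i,j) ∈ {(0,0), (1,0), (1,1)} is det [[0, 6, -4], [-4, 1, -2], [-4, -2, -4]] = -96 ≠ 0, so that unfolding has rank ≥ 3 and hence rank(T) ≥ 3 (CP rank is at least every unfolding rank, though it can be larger).
Upper bound: T is a sum of 3 rank-1 terms, T = [0, 1, 0] ⊗ [1, -2, 1] ⊗ [2, 1, 2] + [0, 1, 1] ⊗ [1, 0, -2] ⊗ [4, 0, -4] + [2, 0, 1] ⊗ [1, 1, 2] ⊗ [0, -2, -2] (one valid choice — decompositions are not unique — normalised so each a, b is primitive with positive first nonzero entry; check it by expanding all entries), so rank(T) ≤ 3.
These bounds meet, so rank(T) = 3.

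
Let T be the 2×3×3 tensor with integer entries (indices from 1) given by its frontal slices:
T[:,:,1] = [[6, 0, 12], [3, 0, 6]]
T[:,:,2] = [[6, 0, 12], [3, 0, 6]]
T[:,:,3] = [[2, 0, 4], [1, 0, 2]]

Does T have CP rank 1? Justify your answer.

Yes

The mode-1 fibre T[:,1,1] = [6, 3] gives a = [2, 1] (primitive direction); the mode-2 fibre T[1,:,1] = [6, 0, 12] gives b = [1, 0, 2]; then c[k] = T[1,1,k] / (a[1]·b[1]) = [6, 6, 2] / 2 = [3, 3, 1].
Expanding [2, 1] (x) [1, 0, 2] (x) [3, 3, 1] reproduces all 18 entries of T, so T = [2, 1] (x) [1, 0, 2] (x) [3, 3, 1] and rank(T) ≤ 1.
Equivalently every frontal slice T[:,:,k] is c[k] times the rank-1 matrix [2, 1] (x) [1, 0, 2]. So T has rank 1 (it is nonzero).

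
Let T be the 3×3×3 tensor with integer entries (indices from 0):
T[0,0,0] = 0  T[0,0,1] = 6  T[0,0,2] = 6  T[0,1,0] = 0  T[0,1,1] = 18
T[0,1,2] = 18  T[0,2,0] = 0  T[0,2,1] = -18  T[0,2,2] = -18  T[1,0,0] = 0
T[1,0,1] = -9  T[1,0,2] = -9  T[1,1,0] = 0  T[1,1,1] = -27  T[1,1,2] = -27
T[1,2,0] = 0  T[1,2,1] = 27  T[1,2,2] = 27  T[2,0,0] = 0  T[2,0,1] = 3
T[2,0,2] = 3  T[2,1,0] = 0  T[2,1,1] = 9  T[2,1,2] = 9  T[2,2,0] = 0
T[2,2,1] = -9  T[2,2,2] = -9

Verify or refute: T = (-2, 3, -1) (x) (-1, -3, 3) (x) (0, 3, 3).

Reconstruct entrywise from the claimed factors. For example, T[0,0,0] = 0 and Σₗ aₗ[0]bₗ[0]cₗ[0] = (-2)·(-1)·(0) = 0; checking all 27 entries, every one matches. The claim holds.

Yes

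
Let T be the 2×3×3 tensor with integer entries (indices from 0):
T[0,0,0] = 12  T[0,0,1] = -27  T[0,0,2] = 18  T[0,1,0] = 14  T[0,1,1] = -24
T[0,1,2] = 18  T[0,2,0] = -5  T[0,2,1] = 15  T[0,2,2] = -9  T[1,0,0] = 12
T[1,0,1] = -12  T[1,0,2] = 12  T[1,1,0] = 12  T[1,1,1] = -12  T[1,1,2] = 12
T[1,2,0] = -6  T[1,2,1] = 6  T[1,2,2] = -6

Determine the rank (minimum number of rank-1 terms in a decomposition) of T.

Lower bound: in the mode-1 unfolding of T (rows indexed by i, columns by (j,k)) the 2×2 minor on rows i ∈ {0, 1}, columns (j,k) ∈ {(0,0), (0,1)} is det [[12, -27], [12, -12]] = 180 ≠ 0, so that unfolding has rank ≥ 2 and hence rank(T) ≥ 2 (CP rank is at least every unfolding rank, though it can be larger).
Upper bound: with S_k = T[:,:,k], the two rank-1 terms a₁b₁ᵀ, a₂b₂ᵀ are the rank-1 members of the pencil x·S₀ + y·S₁.
The 2×2 minor of x·S₀ + y·S₁ on rows {0,1}, columns {0,1} is −24·x² − 12·xy + 36·y² = (-12)·(2·x + 3·y)(x − y), vanishing at (x:y) = (3:-2) and (1:1).
M₁ = 3·S₀ − 2·S₁ = [[90, 90, -45], [60, 60, -30]] = 15·[3, 2][2, 2, -1]ᵀ and M₂ = S₀ + S₁ = [[-15, -10, 10], [0, 0, 0]] = (-5)·[1, 0][3, 2, -2]ᵀ, so take a₁ = [3, 2], b₁ = [2, 2, -1], a₂ = [1, 0], b₂ = [3, 2, -2].
Each slice is an integer combination of E₁ = a₁b₁ᵀ and E₂ = a₂b₂ᵀ: S₀ = 3·E₁ − 2·E₂, S₁ = −3·E₁ − 3·E₂, S₂ = 3·E₁; reading off coefficients, c₁ = [3, -3, 3] and c₂ = [-2, -3, 0].
Hence T = [3, 2] (x) [2, 2, -1] (x) [3, -3, 3] + [1, 0] (x) [3, 2, -2] (x) [-2, -3, 0], so rank(T) ≤ 2.
These bounds meet, so rank(T) = 2.

2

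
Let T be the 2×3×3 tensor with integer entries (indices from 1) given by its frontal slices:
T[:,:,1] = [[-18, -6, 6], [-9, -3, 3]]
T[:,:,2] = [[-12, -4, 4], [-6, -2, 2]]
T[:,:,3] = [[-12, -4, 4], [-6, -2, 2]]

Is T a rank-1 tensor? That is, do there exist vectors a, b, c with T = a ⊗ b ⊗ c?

If T = a ⊗ b ⊗ c then every fibre of T is a multiple of the corresponding factor, so read the factors off the fibres through the nonzero entry T[1,1,1] = -18.
The mode-1 fibre T[:,1,1] = [-18, -9] gives a = [2, 1] (primitive direction); the mode-2 fibre T[1,:,1] = [-18, -6, 6] gives b = [3, 1, -1]; then c[k] = T[1,1,k] / (a[1]·b[1]) = [-18, -12, -12] / 6 = [-3, -2, -2].
Expanding [2, 1] ⊗ [3, 1, -1] ⊗ [-3, -2, -2] reproduces all 18 entries of T, so T = [2, 1] ⊗ [3, 1, -1] ⊗ [-3, -2, -2] and rank(T) ≤ 1.
Equivalently every frontal slice T[:,:,k] is c[k] times the rank-1 matrix [2, 1] ⊗ [3, 1, -1]. So T has rank 1 (it is nonzero).

Yes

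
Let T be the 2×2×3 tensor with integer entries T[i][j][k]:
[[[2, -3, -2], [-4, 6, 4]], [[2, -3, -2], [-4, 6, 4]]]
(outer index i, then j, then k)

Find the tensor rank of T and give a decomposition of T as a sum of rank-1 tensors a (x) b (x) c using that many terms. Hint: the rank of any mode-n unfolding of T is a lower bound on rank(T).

Lower bound: T ≠ 0 (e.g. T[0,0,0] = 2), so rank(T) ≥ 1.
Upper bound: if T = a (x) b (x) c then every fibre of T is a multiple of the corresponding factor, so read the factors off the fibres through the nonzero entry T[0,0,0] = 2.
The mode-1 fibre T[:,0,0] = [2, 2] gives a = (1, 1) (primitive direction); the mode-2 fibre T[0,:,0] = [2, -4] gives b = (1, -2); then c[k] = T[0,0,k] / (a[0]·b[0]) = [2, -3, -2] / 1 = (2, -3, -2).
Expanding (1, 1) (x) (1, -2) (x) (2, -3, -2) reproduces all 12 entries of T, so T = (1, 1) (x) (1, -2) (x) (2, -3, -2) and rank(T) ≤ 1.
These bounds meet, so rank(T) = 1.

rank(T) = 1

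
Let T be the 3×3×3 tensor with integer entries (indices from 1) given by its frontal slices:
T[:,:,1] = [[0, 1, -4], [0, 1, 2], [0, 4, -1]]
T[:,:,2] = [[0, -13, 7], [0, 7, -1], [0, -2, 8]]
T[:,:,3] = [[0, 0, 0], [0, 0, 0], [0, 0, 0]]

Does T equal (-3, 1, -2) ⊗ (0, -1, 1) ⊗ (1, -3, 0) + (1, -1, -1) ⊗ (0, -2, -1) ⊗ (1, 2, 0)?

Yes

Reconstruct entrywise from the claimed factors. For example, T[3,1,2] = 0 and Σₗ aₗ[3]bₗ[1]cₗ[2] = (-2)·(0)·(-3) + (-1)·(0)·(2) = 0; checking all 27 entries, every one matches. The claim holds.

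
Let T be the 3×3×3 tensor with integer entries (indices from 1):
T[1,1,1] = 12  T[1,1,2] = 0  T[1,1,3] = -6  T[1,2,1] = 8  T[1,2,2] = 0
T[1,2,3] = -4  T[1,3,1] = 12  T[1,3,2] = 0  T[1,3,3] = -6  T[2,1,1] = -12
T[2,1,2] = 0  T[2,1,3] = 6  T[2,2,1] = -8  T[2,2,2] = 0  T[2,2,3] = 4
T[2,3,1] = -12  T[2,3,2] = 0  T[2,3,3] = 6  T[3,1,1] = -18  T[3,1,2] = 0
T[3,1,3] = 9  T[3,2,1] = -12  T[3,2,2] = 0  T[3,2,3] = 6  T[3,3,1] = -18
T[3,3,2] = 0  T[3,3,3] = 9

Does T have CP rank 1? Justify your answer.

If T = a ⊗ b ⊗ c then every fibre of T is a multiple of the corresponding factor, so read the factors off the fibres through the nonzero entry T[1,1,1] = 12.
The mode-1 fibre T[:,1,1] = [12, -12, -18] gives a = (2, -2, -3) (primitive direction); the mode-2 fibre T[1,:,1] = [12, 8, 12] gives b = (3, 2, 3); then c[k] = T[1,1,k] / (a[1]·b[1]) = [12, 0, -6] / 6 = (2, 0, -1).
Expanding (2, -2, -3) ⊗ (3, 2, 3) ⊗ (2, 0, -1) reproduces all 27 entries of T, so T = (2, -2, -3) ⊗ (3, 2, 3) ⊗ (2, 0, -1) and rank(T) ≤ 1.
Equivalently every frontal slice T[:,:,k] is c[k] times the rank-1 matrix (2, -2, -3) ⊗ (3, 2, 3). So T has rank 1 (it is nonzero).

Yes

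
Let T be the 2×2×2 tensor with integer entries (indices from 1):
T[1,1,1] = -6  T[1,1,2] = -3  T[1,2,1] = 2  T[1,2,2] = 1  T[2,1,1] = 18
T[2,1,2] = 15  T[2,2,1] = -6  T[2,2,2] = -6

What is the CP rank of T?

2

Lower bound: the mode-1 unfolding of T (rows indexed by i, columns by (j,k) = (1,1), (1,2), (2,1), (2,2)) is [[-6, -3, 2, 1], [18, 15, -6, -6]].
There the 2×2 minor on rows i ∈ {1, 2}, columns (j,k) ∈ {(1,1), (1,2)} is det [[-6, -3], [18, 15]] = -36 ≠ 0, so this unfolding has rank ≥ 2; CP rank is at least every unfolding rank, so rank(T) ≥ 2. (Flattening ranks never certify an upper bound on CP rank; for that we must actually write T with 2 rank-1 terms.)
Upper bound — finding two terms. Write S_k = T[:,:,k] for the frontal slices: S₁ = [[-6, 2], [18, -6]], S₂ = [[-3, 1], [15, -6]].
If T = a₁ (x) b₁ (x) c₁ + a₂ (x) b₂ (x) c₂ then each S_k = c₁[k]·a₁b₁ᵀ + c₂[k]·a₂b₂ᵀ. S₁ and S₂ are linearly independent, so a₁b₁ᵀ and a₂b₂ᵀ must span the same plane of matrices: they are the rank-1 matrices of the form x·S₁ + y·S₂.
det(x·S₁ + y·S₂) is 6·xy + 3·y² = 3·(y)(2·x + y), vanishing at (x:y) = (1:0) and (1:-2).
M₁ = S₁ = [[-6, 2], [18, -6]] = (-2)·[1, -3][3, -1]ᵀ and M₂ = S₁ − 2·S₂ = [[0, 0], [-12, 6]] = (-6)·[0, 1][2, -1]ᵀ, so take a₁ = [1, -3], b₁ = [3, -1], a₂ = [0, 1], b₂ = [2, -1].
Each slice is an integer combination of E₁ = a₁b₁ᵀ and E₂ = a₂b₂ᵀ: S₁ = −2·E₁, S₂ = −E₁ + 3·E₂; reading off coefficients, c₁ = [-2, -1] and c₂ = [0, 3].
Hence T = [1, -3] (x) [3, -1] (x) [-2, -1] + [0, 1] (x) [2, -1] (x) [0, 3], so rank(T) ≤ 2.
These bounds meet, so rank(T) = 2.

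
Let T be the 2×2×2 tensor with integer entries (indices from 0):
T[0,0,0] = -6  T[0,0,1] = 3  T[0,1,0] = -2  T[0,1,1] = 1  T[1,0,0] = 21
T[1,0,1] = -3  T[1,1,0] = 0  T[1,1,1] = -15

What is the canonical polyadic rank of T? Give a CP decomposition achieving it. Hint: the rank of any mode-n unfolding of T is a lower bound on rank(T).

rank(T) = 2

Lower bound: in the mode-1 unfolding of T (rows indexed by i, columns by (j,k)) the 2×2 minor on rows i ∈ {0, 1}, columns (j,k) ∈ {(0,0), (0,1)} is det [[-6, 3], [21, -3]] = -45 ≠ 0, so that unfolding has rank ≥ 2 and hence rank(T) ≥ 2 (CP rank is at least every unfolding rank, though it can be larger).
Upper bound: with S_k = T[:,:,k], the two rank-1 terms a₁b₁ᵀ, a₂b₂ᵀ are the rank-1 members of the pencil x·S₀ + y·S₁.
det(x·S₀ + y·S₁) is 42·x² + 63·xy − 42·y² = 21·(x + 2·y)(2·x − y), vanishing at (x:y) = (2:-1) and (1:2).
M₁ = 2·S₀ − S₁ = [[-15, -5], [45, 15]] = (-5)·[1, -3][3, 1]ᵀ and M₂ = S₀ + 2·S₁ = [[0, 0], [15, -30]] = 15·[0, 1][1, -2]ᵀ, so take a₁ = [1, -3], b₁ = [3, 1], a₂ = [0, 1], b₂ = [1, -2].
Each slice is an integer combination of E₁ = a₁b₁ᵀ and E₂ = a₂b₂ᵀ: S₀ = −2·E₁ + 3·E₂, S₁ = E₁ + 6·E₂; reading off coefficients, c₁ = [-2, 1] and c₂ = [3, 6].
Hence T = [1, -3] ⊗ [3, 1] ⊗ [-2, 1] + [0, 1] ⊗ [1, -2] ⊗ [3, 6], so rank(T) ≤ 2.
These bounds meet, so rank(T) = 2.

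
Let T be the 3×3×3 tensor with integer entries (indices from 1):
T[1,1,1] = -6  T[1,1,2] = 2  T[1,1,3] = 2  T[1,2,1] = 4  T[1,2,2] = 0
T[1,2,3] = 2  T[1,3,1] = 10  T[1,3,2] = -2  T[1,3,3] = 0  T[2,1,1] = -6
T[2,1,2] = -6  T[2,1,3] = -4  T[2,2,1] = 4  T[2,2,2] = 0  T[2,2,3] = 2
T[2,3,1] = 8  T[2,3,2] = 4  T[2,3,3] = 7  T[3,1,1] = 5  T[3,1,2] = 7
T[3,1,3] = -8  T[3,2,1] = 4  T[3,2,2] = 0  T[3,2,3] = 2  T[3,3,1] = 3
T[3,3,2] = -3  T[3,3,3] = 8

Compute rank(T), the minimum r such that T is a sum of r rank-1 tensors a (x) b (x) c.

3

Lower bound: the mode-3 unfolding of T (rows indexed by k, columns by (i,j) = (1,1), (1,2), (1,3), (2,1), (2,2), (2,3), (3,1), (3,2), (3,3)) is [[-6, 4, 10, -6, 4, 8, 5, 4, 3], [2, 0, -2, -6, 0, 4, 7, 0, -3], [2, 2, 0, -4, 2, 7, -8, 2, 8]].
There the 3×3 minor on rows k ∈ {1, 2, 3}, columns (i,j) ∈ {(1,1), (1,2), (2,1)} is det [[-6, 4, -6], [2, 0, -6], [2, 2, -4]] = -112 ≠ 0, so this unfolding has rank ≥ 3; CP rank is at least every unfolding rank, so rank(T) ≥ 3. (Unfolding ranks only ever bound the CP rank from below — rank(T) can be strictly larger than all of them — so the matching upper bound has to come from an explicit 3-term decomposition.)
Upper bound: T is a sum of 3 rank-1 terms, T = [0, 1, -2] (x) [2, 0, -1] (x) [-2, -2, 1] + [1, 1, 1] (x) [1, -1, -2] (x) [-4, 0, -2] + [2, -2, -1] (x) [1, 0, -1] (x) [-1, 1, 2] (written with every a and b primitive with positive leading entry and the scale carried by c; CP decompositions are not unique, and this one is verified by expanding entrywise), so rank(T) ≤ 3.
These bounds meet, so rank(T) = 3.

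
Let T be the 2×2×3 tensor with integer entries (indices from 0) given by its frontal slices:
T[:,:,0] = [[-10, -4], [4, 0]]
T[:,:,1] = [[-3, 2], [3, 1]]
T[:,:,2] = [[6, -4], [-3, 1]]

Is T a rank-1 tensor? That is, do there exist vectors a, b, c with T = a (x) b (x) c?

The mode-3 unfolding of T (rows indexed by k, columns by (i,j) = (0,0), (0,1), (1,0), (1,1)) is [[-10, -4, 4, 0], [-3, 2, 3, 1], [6, -4, -3, 1]].
There the 3×3 minor on rows k ∈ {0, 1, 2}, columns (i,j) ∈ {(0,0), (0,1), (1,0)} is det [[-10, -4, 4], [-3, 2, 3], [6, -4, -3]] = -96 ≠ 0, so this unfolding has rank ≥ 3; CP rank is at least every unfolding rank, so rank(T) ≥ 3.
In particular rank(T) ≥ 3 > 1, so T is not rank-1.

No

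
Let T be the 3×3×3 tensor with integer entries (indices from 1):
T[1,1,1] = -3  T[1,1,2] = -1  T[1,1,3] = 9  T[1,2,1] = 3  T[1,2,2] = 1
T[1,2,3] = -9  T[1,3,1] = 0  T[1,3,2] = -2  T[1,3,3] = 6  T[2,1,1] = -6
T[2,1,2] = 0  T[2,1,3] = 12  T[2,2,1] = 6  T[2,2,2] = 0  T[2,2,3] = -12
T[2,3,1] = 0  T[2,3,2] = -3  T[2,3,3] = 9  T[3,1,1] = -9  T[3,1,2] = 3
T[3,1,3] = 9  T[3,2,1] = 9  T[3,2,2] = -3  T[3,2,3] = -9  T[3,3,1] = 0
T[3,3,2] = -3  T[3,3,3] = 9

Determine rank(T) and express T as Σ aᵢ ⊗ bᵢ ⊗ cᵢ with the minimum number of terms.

Lower bound: the mode-1 unfolding of T (rows indexed by i, columns by (j,k) = (1,1), (1,2), (1,3), (2,1), (2,2), (2,3), (3,1), (3,2), (3,3)) is [[-3, -1, 9, 3, 1, -9, 0, -2, 6], [-6, 0, 12, 6, 0, -12, 0, -3, 9], [-9, 3, 9, 9, -3, -9, 0, -3, 9]].
There the 2×2 minor on rows i ∈ {1, 2}, columns (j,k) ∈ {(1,1), (1,2)} is det [[-3, -1], [-6, 0]] = -6 ≠ 0, so this unfolding has rank ≥ 2; CP rank is at least every unfolding rank, so rank(T) ≥ 2. (Flattening ranks never certify an upper bound on CP rank; for that we must actually write T with 2 rank-1 terms.)
Upper bound — finding two terms. Write S_k = T[:,:,k] for the frontal slices: S₁ = [[-3, 3, 0], [-6, 6, 0], [-9, 9, 0]], S₂ = [[-1, 1, -2], [0, 0, -3], [3, -3, -3]], S₃ = [[9, -9, 6], [12, -12, 9], [9, -9, 9]].
If T = a₁ ⊗ b₁ ⊗ c₁ + a₂ ⊗ b₂ ⊗ c₂ then each S_k = c₁[k]·a₁b₁ᵀ + c₂[k]·a₂b₂ᵀ. S₁ and S₂ are linearly independent, so a₁b₁ᵀ and a₂b₂ᵀ must span the same plane of matrices: they are the rank-1 matrices of the form x·S₁ + y·S₂.
The 2×2 minor of x·S₁ + y·S₂ on rows {1,2}, columns {1,3} is −3·xy + 3·y² = (-3)·(x − y)(y), vanishing at (x:y) = (1:1) and (1:0).
M₁ = S₁ + S₂ = [[-4, 4, -2], [-6, 6, -3], [-6, 6, -3]] = −[2, 3, 3][2, -2, 1]ᵀ and M₂ = S₁ = [[-3, 3, 0], [-6, 6, 0], [-9, 9, 0]] = (-3)·[1, 2, 3][1, -1, 0]ᵀ, so take a₁ = [2, 3, 3], b₁ = [2, -2, 1], a₂ = [1, 2, 3], b₂ = [1, -1, 0].
Each slice is an integer combination of E₁ = a₁b₁ᵀ and E₂ = a₂b₂ᵀ: S₁ = −3·E₂, S₂ = −E₁ + 3·E₂, S₃ = 3·E₁ − 3·E₂; reading off coefficients, c₁ = [0, -1, 3] and c₂ = [-3, 3, -3].
Hence T = [2, 3, 3] ⊗ [2, -2, 1] ⊗ [0, -1, 3] + [1, 2, 3] ⊗ [1, -1, 0] ⊗ [-3, 3, -3], so rank(T) ≤ 2.
These bounds meet, so rank(T) = 2.

rank(T) = 2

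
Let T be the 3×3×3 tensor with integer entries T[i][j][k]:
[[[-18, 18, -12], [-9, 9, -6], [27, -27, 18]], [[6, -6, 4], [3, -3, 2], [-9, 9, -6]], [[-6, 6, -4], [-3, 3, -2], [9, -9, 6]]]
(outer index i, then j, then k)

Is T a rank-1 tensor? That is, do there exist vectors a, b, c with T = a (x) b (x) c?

The mode-1 fibre T[:,0,0] = [-18, 6, -6] gives a = [3, -1, 1] (primitive direction); the mode-2 fibre T[0,:,0] = [-18, -9, 27] gives b = [2, 1, -3]; then c[k] = T[0,0,k] / (a[0]·b[0]) = [-18, 18, -12] / 6 = [-3, 3, -2].
Expanding [3, -1, 1] (x) [2, 1, -3] (x) [-3, 3, -2] reproduces all 27 entries of T, so T = [3, -1, 1] (x) [2, 1, -3] (x) [-3, 3, -2] and rank(T) ≤ 1.
Equivalently every frontal slice T[:,:,k] is c[k] times the rank-1 matrix [3, -1, 1] (x) [2, 1, -3]. So T has rank 1 (it is nonzero).

Yes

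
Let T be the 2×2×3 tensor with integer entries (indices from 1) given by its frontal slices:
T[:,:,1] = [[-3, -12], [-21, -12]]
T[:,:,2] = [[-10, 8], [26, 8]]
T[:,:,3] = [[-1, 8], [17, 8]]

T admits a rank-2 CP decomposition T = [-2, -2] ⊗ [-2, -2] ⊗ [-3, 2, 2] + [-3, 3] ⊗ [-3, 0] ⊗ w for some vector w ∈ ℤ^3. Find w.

Subtract the known terms from T to get the rank-1 residual R = [-3, 3] ⊗ [-3, 0] ⊗ w, so R[i,j,k] = a[i]·b[j]·w[k]. Pick indices with nonzero a[1]·b[1] = (-3)·(-3) = 9. Only the fibre through (1,1,·) is needed: R[1,1,:] = T[1,1,:] − Σₗ aₗ[1]bₗ[1]cₗ = [-3, -10, -1] − (-2)·(-2)·[-3, 2, 2] = [9, -18, -9]. Then w[k] = R[1,1,k] / 9 for each k, giving w = [9, -18, -9] / 9 = [1, -2, -1].

w = [1, -2, -1]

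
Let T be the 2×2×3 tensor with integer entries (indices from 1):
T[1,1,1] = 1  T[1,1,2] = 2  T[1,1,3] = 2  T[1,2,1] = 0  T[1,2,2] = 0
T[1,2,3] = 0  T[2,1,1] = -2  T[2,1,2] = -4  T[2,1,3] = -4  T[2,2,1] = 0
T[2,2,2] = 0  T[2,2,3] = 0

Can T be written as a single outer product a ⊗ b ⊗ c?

If T = a ⊗ b ⊗ c then every fibre of T is a multiple of the corresponding factor, so read the factors off the fibres through the nonzero entry T[1,1,1] = 1.
The mode-1 fibre T[:,1,1] = [1, -2] gives a = [1, -2] (primitive direction); the mode-2 fibre T[1,:,1] = [1, 0] gives b = [1, 0]; then c[k] = T[1,1,k] / (a[1]·b[1]) = [1, 2, 2] / 1 = [1, 2, 2].
Expanding [1, -2] ⊗ [1, 0] ⊗ [1, 2, 2] reproduces all 12 entries of T, so T = [1, -2] ⊗ [1, 0] ⊗ [1, 2, 2] and rank(T) ≤ 1.
Equivalently every frontal slice T[:,:,k] is c[k] times the rank-1 matrix [1, -2] ⊗ [1, 0]. So T has rank 1 (it is nonzero).

Yes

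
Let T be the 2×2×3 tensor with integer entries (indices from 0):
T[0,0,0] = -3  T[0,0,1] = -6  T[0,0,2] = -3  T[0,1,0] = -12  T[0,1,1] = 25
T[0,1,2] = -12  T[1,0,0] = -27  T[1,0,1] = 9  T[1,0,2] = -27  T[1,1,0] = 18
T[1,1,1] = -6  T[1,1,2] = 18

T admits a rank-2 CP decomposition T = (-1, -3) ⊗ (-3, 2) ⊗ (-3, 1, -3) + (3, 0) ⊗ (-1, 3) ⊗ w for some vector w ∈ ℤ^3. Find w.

w = (-2, 3, -2)

Subtract the known terms from T to get the rank-1 residual R = (3, 0) ⊗ (-1, 3) ⊗ w, so R[i,j,k] = a[i]·b[j]·w[k]. Pick indices with nonzero a[0]·b[0] = (3)·(-1) = -3. Only the fibre through (0,0,·) is needed: R[0,0,:] = T[0,0,:] − Σₗ aₗ[0]bₗ[0]cₗ = [-3, -6, -3] − (-1)·(-3)·(-3, 1, -3) = [6, -9, 6]. Then w[k] = R[0,0,k] / -3 for each k, giving w = [6, -9, 6] / -3 = (-2, 3, -2).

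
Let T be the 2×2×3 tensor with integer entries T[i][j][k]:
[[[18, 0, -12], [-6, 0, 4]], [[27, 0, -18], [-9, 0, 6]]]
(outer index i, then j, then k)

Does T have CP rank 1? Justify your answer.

Yes

If T = a (x) b (x) c then every fibre of T is a multiple of the corresponding factor, so read the factors off the fibres through the nonzero entry T[0,0,0] = 18.
The mode-1 fibre T[:,0,0] = [18, 27] gives a = [2, 3] (primitive direction); the mode-2 fibre T[0,:,0] = [18, -6] gives b = [3, -1]; then c[k] = T[0,0,k] / (a[0]·b[0]) = [18, 0, -12] / 6 = [3, 0, -2].
Expanding [2, 3] (x) [3, -1] (x) [3, 0, -2] reproduces all 12 entries of T, so T = [2, 3] (x) [3, -1] (x) [3, 0, -2] and rank(T) ≤ 1.
Equivalently every frontal slice T[:,:,k] is c[k] times the rank-1 matrix [2, 3] (x) [3, -1]. So T has rank 1 (it is nonzero).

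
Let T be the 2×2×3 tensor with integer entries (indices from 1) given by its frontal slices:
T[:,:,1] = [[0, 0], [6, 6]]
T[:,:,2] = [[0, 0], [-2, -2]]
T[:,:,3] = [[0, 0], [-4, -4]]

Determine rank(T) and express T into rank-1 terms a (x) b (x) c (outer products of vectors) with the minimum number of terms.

Lower bound: T ≠ 0 (e.g. T[2,1,1] = 6), so rank(T) ≥ 1.
Upper bound: if T = a (x) b (x) c then every fibre of T is a multiple of the corresponding factor, so read the factors off the fibres through the nonzero entry T[2,1,1] = 6.
The mode-1 fibre T[:,1,1] = [0, 6] gives a = [0, 1] (primitive direction); the mode-2 fibre T[2,:,1] = [6, 6] gives b = [1, 1]; then c[k] = T[2,1,k] / (a[2]·b[1]) = [6, -2, -4] / 1 = [6, -2, -4].
Expanding [0, 1] (x) [1, 1] (x) [6, -2, -4] reproduces all 12 entries of T, so T = [0, 1] (x) [1, 1] (x) [6, -2, -4] and rank(T) ≤ 1.
These bounds meet, so rank(T) = 1.

rank(T) = 1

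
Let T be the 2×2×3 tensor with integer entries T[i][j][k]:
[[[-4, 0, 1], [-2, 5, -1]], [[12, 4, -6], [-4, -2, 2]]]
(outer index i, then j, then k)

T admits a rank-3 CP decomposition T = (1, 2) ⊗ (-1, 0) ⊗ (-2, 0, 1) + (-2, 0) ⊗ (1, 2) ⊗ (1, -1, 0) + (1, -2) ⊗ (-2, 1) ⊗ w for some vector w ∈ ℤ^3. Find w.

Subtract the known terms from T to get the rank-1 residual R = (1, -2) ⊗ (-2, 1) ⊗ w, so R[i,j,k] = a[i]·b[j]·w[k]. Pick indices with nonzero a[0]·b[0] = (1)·(-2) = -2. Only the fibre through (0,0,·) is needed: R[0,0,:] = T[0,0,:] − Σₗ aₗ[0]bₗ[0]cₗ = [-4, 0, 1] − (1)·(-1)·(-2, 0, 1) − (-2)·(1)·(1, -1, 0) = [-4, -2, 2]. Then w[k] = R[0,0,k] / -2 for each k, giving w = [-4, -2, 2] / -2 = (2, 1, -1).

w = (2, 1, -1)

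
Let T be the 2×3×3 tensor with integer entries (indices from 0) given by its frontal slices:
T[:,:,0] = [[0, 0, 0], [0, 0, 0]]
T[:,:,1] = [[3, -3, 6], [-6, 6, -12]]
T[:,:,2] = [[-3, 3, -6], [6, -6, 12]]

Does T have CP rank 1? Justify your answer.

Yes

If T = a ⊗ b ⊗ c then every fibre of T is a multiple of the corresponding factor, so read the factors off the fibres through the nonzero entry T[0,0,1] = 3.
The mode-1 fibre T[:,0,1] = [3, -6] gives a = [1, -2] (primitive direction); the mode-2 fibre T[0,:,1] = [3, -3, 6] gives b = [1, -1, 2]; then c[k] = T[0,0,k] / (a[0]·b[0]) = [0, 3, -3] / 1 = [0, 3, -3].
Expanding [1, -2] ⊗ [1, -1, 2] ⊗ [0, 3, -3] reproduces all 18 entries of T, so T = [1, -2] ⊗ [1, -1, 2] ⊗ [0, 3, -3] and rank(T) ≤ 1.
Equivalently every frontal slice T[:,:,k] is c[k] times the rank-1 matrix [1, -2] ⊗ [1, -1, 2]. So T has rank 1 (it is nonzero).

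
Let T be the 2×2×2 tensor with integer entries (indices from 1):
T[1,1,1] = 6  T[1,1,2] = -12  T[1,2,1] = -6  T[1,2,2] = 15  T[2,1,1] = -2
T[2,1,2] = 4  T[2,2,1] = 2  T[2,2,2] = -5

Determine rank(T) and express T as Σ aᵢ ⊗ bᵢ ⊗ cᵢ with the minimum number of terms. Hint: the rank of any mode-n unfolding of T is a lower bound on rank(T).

Lower bound: the mode-2 unfolding of T (rows indexed by j, columns by (i,k) = (1,1), (1,2), (2,1), (2,2)) is [[6, -12, -2, 4], [-6, 15, 2, -5]].
There the 2×2 minor on rows j ∈ {1, 2}, columns (i,k) ∈ {(1,1), (1,2)} is det [[6, -12], [-6, 15]] = 18 ≠ 0, so this unfolding has rank ≥ 2; CP rank is at least every unfolding rank, so rank(T) ≥ 2. (Unfolding ranks only ever bound the CP rank from below — rank(T) can be strictly larger than all of them — so the matching upper bound has to come from an explicit 2-term decomposition.)
Upper bound — finding two terms. Every mode-1 slice of T is a multiple of one matrix: T[i,:,:] = a[i]·M with a = [3, -1] and M = [[2, -4], [-2, 5]] (rows indexed by j, columns by k). So it suffices to write M as a sum of two rank-1 matrices.
Splitting M by its rows (j = 1, 2), M = [1, 0][2, -4]ᵀ + [0, 1][-2, 5]ᵀ.
Hence T = [3, -1] ⊗ [1, 0] ⊗ [2, -4] + [3, -1] ⊗ [0, 1] ⊗ [-2, 5], so rank(T) ≤ 2.
These bounds meet, so rank(T) = 2.

rank(T) = 2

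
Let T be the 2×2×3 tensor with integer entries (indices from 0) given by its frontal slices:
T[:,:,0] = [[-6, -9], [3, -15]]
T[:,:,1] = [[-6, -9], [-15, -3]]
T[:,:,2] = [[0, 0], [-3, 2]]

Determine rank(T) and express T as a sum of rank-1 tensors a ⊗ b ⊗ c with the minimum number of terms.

Lower bound: in the mode-3 unfolding of T (rows indexed by k, columns by (i,j)) the 2×2 minor on rows k ∈ {0, 1}, columns (i,j) ∈ {(0,0), (1,0)} is det [[-6, 3], [-6, -15]] = 108 ≠ 0, so that unfolding has rank ≥ 2 and hence rank(T) ≥ 2 (CP rank is at least every unfolding rank, though it can be larger).
Upper bound: with S_k = T[:,:,k], the two rank-1 terms a₁b₁ᵀ, a₂b₂ᵀ are the rank-1 members of the pencil x·S₀ + y·S₁.
det(x·S₀ + y·S₁) is 117·x² − 117·y² = 117·(x − y)(x + y), vanishing at (x:y) = (1:1) and (1:-1).
M₁ = S₀ + S₁ = [[-12, -18], [-12, -18]] = (-6)·[1, 1][2, 3]ᵀ and M₂ = S₀ − S₁ = [[0, 0], [18, -12]] = 6·[0, 1][3, -2]ᵀ, so take a₁ = [1, 1], b₁ = [2, 3], a₂ = [0, 1], b₂ = [3, -2].
Each slice is an integer combination of E₁ = a₁b₁ᵀ and E₂ = a₂b₂ᵀ: S₀ = −3·E₁ + 3·E₂, S₁ = −3·E₁ − 3·E₂, S₂ = −E₂; reading off coefficients, c₁ = [-3, -3, 0] and c₂ = [3, -3, -1].
Hence T = [1, 1] ⊗ [2, 3] ⊗ [-3, -3, 0] + [0, 1] ⊗ [3, -2] ⊗ [3, -3, -1], so rank(T) ≤ 2.
These bounds meet, so rank(T) = 2.

rank(T) = 2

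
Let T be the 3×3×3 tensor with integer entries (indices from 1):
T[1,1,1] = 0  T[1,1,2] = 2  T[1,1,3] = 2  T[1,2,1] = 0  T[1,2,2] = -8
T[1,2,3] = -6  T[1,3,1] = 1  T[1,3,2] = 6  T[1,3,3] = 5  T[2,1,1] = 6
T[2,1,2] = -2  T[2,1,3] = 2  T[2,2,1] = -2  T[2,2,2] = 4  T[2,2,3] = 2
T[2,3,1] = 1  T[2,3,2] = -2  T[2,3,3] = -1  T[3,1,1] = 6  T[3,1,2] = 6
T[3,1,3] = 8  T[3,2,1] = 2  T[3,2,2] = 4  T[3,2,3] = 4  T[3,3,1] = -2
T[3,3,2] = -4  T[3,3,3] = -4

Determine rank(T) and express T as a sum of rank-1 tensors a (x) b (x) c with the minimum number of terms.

rank(T) = 3

Lower bound: the mode-2 unfolding of T (rows indexed by j, columns by (i,k) = (1,1), (1,2), (1,3), (2,1), (2,2), (2,3), (3,1), (3,2), (3,3)) is [[0, 2, 2, 6, -2, 2, 6, 6, 8], [0, -8, -6, -2, 4, 2, 2, 4, 4], [1, 6, 5, 1, -2, -1, -2, -4, -4]].
There the 3×3 minor on rows j ∈ {1, 2, 3}, columns (i,k) ∈ {(1,1), (1,2), (1,3)} is det [[0, 2, 2], [0, -8, -6], [1, 6, 5]] = 4 ≠ 0, so this unfolding has rank ≥ 3; CP rank is at least every unfolding rank, so rank(T) ≥ 3. (Flattening ranks never certify an upper bound on CP rank; for that we must actually write T with 3 rank-1 terms.)
Upper bound: T is a sum of 3 rank-1 terms, T = [1, -1, 0] (x) [2, -2, 1] (x) [-1, 2, 1] + [1, 0, -1] (x) [1, 1, -1] (x) [-2, -4, -4] + [1, 1, 1] (x) [1, 0, 0] (x) [4, 2, 4] (one valid choice — decompositions are not unique — normalised so each a, b is primitive with positive first nonzero entry; check it by expanding all entries), so rank(T) ≤ 3.
These bounds meet, so rank(T) = 3.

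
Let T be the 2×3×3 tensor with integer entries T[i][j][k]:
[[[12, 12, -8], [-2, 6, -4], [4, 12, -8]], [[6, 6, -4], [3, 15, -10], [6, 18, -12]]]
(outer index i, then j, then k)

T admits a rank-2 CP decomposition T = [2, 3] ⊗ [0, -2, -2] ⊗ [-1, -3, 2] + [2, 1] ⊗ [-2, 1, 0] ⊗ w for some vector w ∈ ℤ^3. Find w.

Subtract the known terms from T to get the rank-1 residual R = [2, 1] ⊗ [-2, 1, 0] ⊗ w, so R[i,j,k] = a[i]·b[j]·w[k]. Pick indices with nonzero a[0]·b[0] = (2)·(-2) = -4. Only the fibre through (0,0,·) is needed: R[0,0,:] = T[0,0,:] − Σₗ aₗ[0]bₗ[0]cₗ = [12, 12, -8] − (2)·(0)·[-1, -3, 2] = [12, 12, -8]. Then w[k] = R[0,0,k] / -4 for each k, giving w = [12, 12, -8] / -4 = [-3, -3, 2].

w = [-3, -3, 2]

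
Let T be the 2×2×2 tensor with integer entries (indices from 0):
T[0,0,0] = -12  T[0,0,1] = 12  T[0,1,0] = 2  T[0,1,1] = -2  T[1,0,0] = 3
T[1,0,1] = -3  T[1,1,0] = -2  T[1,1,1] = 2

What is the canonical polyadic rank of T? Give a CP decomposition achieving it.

rank(T) = 2

Lower bound: the mode-2 unfolding of T (rows indexed by j, columns by (i,k) = (0,0), (0,1), (1,0), (1,1)) is [[-12, 12, 3, -3], [2, -2, -2, 2]].
There the 2×2 minor on rows j ∈ {0, 1}, columns (i,k) ∈ {(0,0), (1,0)} is det [[-12, 3], [2, -2]] = 18 ≠ 0, so this unfolding has rank ≥ 2; CP rank is at least every unfolding rank, so rank(T) ≥ 2. (This is only a lower bound: in general the CP rank may exceed every unfolding rank, so we still need to exhibit 2 rank-1 terms summing to T.)
Upper bound — finding two terms. Every mode-3 slice of T is a multiple of one matrix: T[:,:,k] = c[k]·M with c = (1, -1) and M = [[-12, 2], [3, -2]] (rows indexed by i, columns by j). So it suffices to write M as a sum of two rank-1 matrices.
Splitting M by its rows (i = 0, 1), M = (1, 0)(-12, 2)ᵀ + (0, 1)(3, -2)ᵀ.
Hence T = (1, 0) ⊗ (-12, 2) ⊗ (1, -1) + (0, 1) ⊗ (3, -2) ⊗ (1, -1), so rank(T) ≤ 2.
These bounds meet, so rank(T) = 2.
Check entry T[0,0,1] = 12: (1)·(-12)·(-1) + (0)·(3)·(-1) = 12.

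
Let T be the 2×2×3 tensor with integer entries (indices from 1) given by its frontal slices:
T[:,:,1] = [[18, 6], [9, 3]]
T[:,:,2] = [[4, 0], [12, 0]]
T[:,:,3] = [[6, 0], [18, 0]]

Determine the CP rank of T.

2

Lower bound: the mode-2 unfolding of T (rows indexed by j, columns by (i,k) = (1,1), (1,2), (1,3), (2,1), (2,2), (2,3)) is [[18, 4, 6, 9, 12, 18], [6, 0, 0, 3, 0, 0]].
There the 2×2 minor on rows j ∈ {1, 2}, columns (i,k) ∈ {(1,1), (1,2)} is det [[18, 4], [6, 0]] = -24 ≠ 0, so this unfolding has rank ≥ 2; CP rank is at least every unfolding rank, so rank(T) ≥ 2. (Flattening ranks never certify an upper bound on CP rank; for that we must actually write T with 2 rank-1 terms.)
Upper bound — finding two terms. Write S_k = T[:,:,k] for the frontal slices: S₁ = [[18, 6], [9, 3]], S₂ = [[4, 0], [12, 0]], S₃ = [[6, 0], [18, 0]].
If T = a₁ ⊗ b₁ ⊗ c₁ + a₂ ⊗ b₂ ⊗ c₂ then each S_k = c₁[k]·a₁b₁ᵀ + c₂[k]·a₂b₂ᵀ. S₁ and S₂ are linearly independent, so a₁b₁ᵀ and a₂b₂ᵀ must span the same plane of matrices: they are the rank-1 matrices of the form x·S₁ + y·S₂.
det(x·S₁ + y·S₂) is −60·xy = (-60)·(y)(x), vanishing at (x:y) = (1:0) and (0:1).
M₁ = S₁ = [[18, 6], [9, 3]] = 3·[2, 1][3, 1]ᵀ and M₂ = S₂ = [[4, 0], [12, 0]] = 4·[1, 3][1, 0]ᵀ, so take a₁ = [2, 1], b₁ = [3, 1], a₂ = [1, 3], b₂ = [1, 0].
Each slice is an integer combination of E₁ = a₁b₁ᵀ and E₂ = a₂b₂ᵀ: S₁ = 3·E₁, S₂ = 4·E₂, S₃ = 6·E₂; reading off coefficients, c₁ = [3, 0, 0] and c₂ = [0, 4, 6].
Hence T = [2, 1] ⊗ [3, 1] ⊗ [3, 0, 0] + [1, 3] ⊗ [1, 0] ⊗ [0, 4, 6], so rank(T) ≤ 2.
These bounds meet, so rank(T) = 2.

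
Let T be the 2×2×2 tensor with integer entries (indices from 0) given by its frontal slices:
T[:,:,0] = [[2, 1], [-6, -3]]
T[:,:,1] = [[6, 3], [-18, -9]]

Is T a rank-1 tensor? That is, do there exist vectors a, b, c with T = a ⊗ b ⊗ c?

Yes

If T = a ⊗ b ⊗ c then every fibre of T is a multiple of the corresponding factor, so read the factors off the fibres through the nonzero entry T[0,0,0] = 2.
The mode-1 fibre T[:,0,0] = [2, -6] gives a = (1, -3) (primitive direction); the mode-2 fibre T[0,:,0] = [2, 1] gives b = (2, 1); then c[k] = T[0,0,k] / (a[0]·b[0]) = [2, 6] / 2 = (1, 3).
Expanding (1, -3) ⊗ (2, 1) ⊗ (1, 3) reproduces all 8 entries of T, so T = (1, -3) ⊗ (2, 1) ⊗ (1, 3) and rank(T) ≤ 1.
Equivalently every frontal slice T[:,:,k] is c[k] times the rank-1 matrix (1, -3) ⊗ (2, 1). So T has rank 1 (it is nonzero).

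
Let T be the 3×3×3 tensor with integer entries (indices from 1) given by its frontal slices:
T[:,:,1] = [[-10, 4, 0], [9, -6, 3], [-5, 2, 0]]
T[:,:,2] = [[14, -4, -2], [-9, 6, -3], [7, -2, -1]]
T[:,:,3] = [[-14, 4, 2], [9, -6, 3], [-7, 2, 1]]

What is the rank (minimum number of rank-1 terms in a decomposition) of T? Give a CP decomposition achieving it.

rank(T) = 2

Lower bound: the mode-3 unfolding of T (rows indexed by k, columns by (i,j) = (1,1), (1,2), (1,3), (2,1), (2,2), (2,3), (3,1), (3,2), (3,3)) is [[-10, 4, 0, 9, -6, 3, -5, 2, 0], [14, -4, -2, -9, 6, -3, 7, -2, -1], [-14, 4, 2, 9, -6, 3, -7, 2, 1]].
There the 2×2 minor on rows k ∈ {1, 2}, columns (i,j) ∈ {(1,1), (1,2)} is det [[-10, 4], [14, -4]] = -16 ≠ 0, so this unfolding has rank ≥ 2; CP rank is at least every unfolding rank, so rank(T) ≥ 2. (This is only a lower bound: in general the CP rank may exceed every unfolding rank, so we still need to exhibit 2 rank-1 terms summing to T.)
Upper bound — finding two terms. Write S_k = T[:,:,k] for the frontal slices: S₁ = [[-10, 4, 0], [9, -6, 3], [-5, 2, 0]], S₂ = [[14, -4, -2], [-9, 6, -3], [7, -2, -1]], S₃ = [[-14, 4, 2], [9, -6, 3], [-7, 2, 1]].
If T = a₁ ⊗ b₁ ⊗ c₁ + a₂ ⊗ b₂ ⊗ c₂ then each S_k = c₁[k]·a₁b₁ᵀ + c₂[k]·a₂b₂ᵀ. S₁ and S₂ are linearly independent, so a₁b₁ᵀ and a₂b₂ᵀ must span the same plane of matrices: they are the rank-1 matrices of the form x·S₁ + y·S₂.
The 2×2 minor of x·S₁ + y·S₂ on rows {1,2}, columns {1,2} is 24·x² − 72·xy + 48·y² = 24·(x − 2·y)(x − y), vanishing at (x:y) = (2:1) and (1:1).
M₁ = 2·S₁ + S₂ = [[-6, 4, -2], [9, -6, 3], [-3, 2, -1]] = −[2, -3, 1][3, -2, 1]ᵀ and M₂ = S₁ + S₂ = [[4, 0, -2], [0, 0, 0], [2, 0, -1]] = [2, 0, 1][2, 0, -1]ᵀ, so take a₁ = [2, -3, 1], b₁ = [3, -2, 1], a₂ = [2, 0, 1], b₂ = [2, 0, -1].
Each slice is an integer combination of E₁ = a₁b₁ᵀ and E₂ = a₂b₂ᵀ: S₁ = −E₁ − E₂, S₂ = E₁ + 2·E₂, S₃ = −E₁ − 2·E₂; reading off coefficients, c₁ = [-1, 1, -1] and c₂ = [-1, 2, -2].
Hence T = [2, -3, 1] ⊗ [3, -2, 1] ⊗ [-1, 1, -1] + [2, 0, 1] ⊗ [2, 0, -1] ⊗ [-1, 2, -2], so rank(T) ≤ 2.
These bounds meet, so rank(T) = 2.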